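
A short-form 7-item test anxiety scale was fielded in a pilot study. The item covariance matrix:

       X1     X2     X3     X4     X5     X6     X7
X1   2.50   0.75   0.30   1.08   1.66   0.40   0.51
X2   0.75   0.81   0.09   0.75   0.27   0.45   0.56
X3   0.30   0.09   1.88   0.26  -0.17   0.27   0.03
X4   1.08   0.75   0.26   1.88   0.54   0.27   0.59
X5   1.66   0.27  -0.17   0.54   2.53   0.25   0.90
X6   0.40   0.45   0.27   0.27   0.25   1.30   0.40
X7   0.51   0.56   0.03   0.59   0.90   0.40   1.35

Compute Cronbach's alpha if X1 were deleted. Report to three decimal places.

α = 0.634

Remaining items: X2, X3, X4, X5, X6, X7 (k = 6).
sum of item variances = 0.81 + 1.88 + 1.88 + 2.53 + 1.30 + 1.35 = 9.75
Var(T) = 9.75 + 2 × 5.46 = 20.67
α (item deleted) = (6/5)·(1 − 9.75/20.67) = 0.634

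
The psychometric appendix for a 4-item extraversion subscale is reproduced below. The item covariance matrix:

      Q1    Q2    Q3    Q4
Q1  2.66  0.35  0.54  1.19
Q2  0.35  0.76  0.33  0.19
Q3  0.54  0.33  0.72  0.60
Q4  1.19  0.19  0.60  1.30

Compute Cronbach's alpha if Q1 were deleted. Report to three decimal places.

Remaining items: Q2, Q3, Q4 (k = 3).
Σσ²ᵢ = 0.76 + 0.72 + 1.30 = 2.78
σ²_T = 2.78 + 2 × 1.12 = 5.02
α (item deleted) = (3/2)·(1 − 2.78/5.02) = 0.669

α = 0.669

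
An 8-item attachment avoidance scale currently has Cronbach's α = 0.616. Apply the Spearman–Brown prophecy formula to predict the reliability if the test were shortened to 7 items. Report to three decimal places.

predicted reliability = 0.584

Length factor m = 7/8 = 0.8750
α' = m·α / (1 − (1−m)·α)
   = 7/8 × 0.616 / (1 − (1 − 7/8) × 0.616)
   = 0.5390 / 0.9230 = 0.584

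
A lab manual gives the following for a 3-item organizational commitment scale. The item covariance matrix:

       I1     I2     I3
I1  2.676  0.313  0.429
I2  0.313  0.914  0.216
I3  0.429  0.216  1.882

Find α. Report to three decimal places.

α = 0.389

Σσ²ᵢ = 2.676 + 0.914 + 1.882 = 5.472
Σ_{i<j} σ_ij = 0.958
σ²_total = 5.472 + 2 × 0.958 = 7.388
α = (k/(k−1))·(1 − Σσ²ᵢ/σ²_total) = (3/2)·(1 − 5.472/7.388) = 0.389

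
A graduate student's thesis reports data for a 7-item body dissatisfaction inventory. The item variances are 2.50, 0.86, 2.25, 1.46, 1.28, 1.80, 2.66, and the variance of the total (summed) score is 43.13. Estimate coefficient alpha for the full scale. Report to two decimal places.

α = 0.82

ΣVar(i) = 2.50 + 0.86 + 2.25 + 1.46 + 1.28 + 1.80 + 2.66 = 12.81
α = (k/(k−1))·(1 − ΣVar(i)/Var(T)) = (7/6)·(1 − 12.81/43.13) = 0.82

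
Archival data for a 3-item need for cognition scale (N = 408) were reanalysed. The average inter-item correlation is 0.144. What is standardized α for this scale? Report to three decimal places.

standardized α = 0.335

Standardized α = k·r̄ / (1 + (k−1)·r̄) = 3 × 0.144 / (1 + 2 × 0.144)
  = 0.4320 / 1.2880 = 0.335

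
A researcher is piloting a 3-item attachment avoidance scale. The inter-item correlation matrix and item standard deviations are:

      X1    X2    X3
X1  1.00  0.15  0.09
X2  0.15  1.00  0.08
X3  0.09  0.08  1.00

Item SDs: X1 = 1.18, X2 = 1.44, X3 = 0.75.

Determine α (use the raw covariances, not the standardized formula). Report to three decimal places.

Σσ²ᵢ = 1.18² + 1.44² + 0.75² = 4.0285
Covariances σ_ij = r_ij · s_i · s_j:
  σ(X1,X2) = 0.15 × 1.18 × 1.44 = 0.2549
  σ(X1,X3) = 0.09 × 1.18 × 0.75 = 0.0796
  σ(X2,X3) = 0.08 × 1.44 × 0.75 = 0.0864
σ²_T = Σσ²ᵢ + 2·Σσ_ij = 4.0285 + 2 × 0.4209 = 4.8703
α = (3/2)·(1 − 4.0285/4.8703) = 0.259

α = 0.259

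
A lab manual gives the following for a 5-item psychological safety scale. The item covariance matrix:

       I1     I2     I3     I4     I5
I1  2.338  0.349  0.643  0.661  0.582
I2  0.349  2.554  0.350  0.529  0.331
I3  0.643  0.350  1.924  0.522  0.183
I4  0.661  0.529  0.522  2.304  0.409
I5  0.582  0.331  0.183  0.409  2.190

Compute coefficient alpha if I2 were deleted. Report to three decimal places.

Remaining items: I1, I3, I4, I5 (k = 4).
sum of item variances = 2.338 + 1.924 + 2.304 + 2.190 = 8.756
σ²_total = 8.756 + 2 × 3.000 = 14.756
α (item deleted) = (4/3)·(1 − 8.756/14.756) = 0.542

coefficient alpha = 0.542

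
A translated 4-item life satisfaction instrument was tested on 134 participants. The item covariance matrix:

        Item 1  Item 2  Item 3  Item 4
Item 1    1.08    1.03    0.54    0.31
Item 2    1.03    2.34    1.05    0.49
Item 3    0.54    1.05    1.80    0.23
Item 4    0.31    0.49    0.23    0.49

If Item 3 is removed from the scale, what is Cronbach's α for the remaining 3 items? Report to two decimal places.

Cronbach's α = 0.73

Remaining items: Item 1, Item 2, Item 4 (k = 3).
ΣVar(i) = 1.08 + 2.34 + 0.49 = 3.91
σ²_T = 3.91 + 2 × 1.83 = 7.57
α (item deleted) = (3/2)·(1 − 3.91/7.57) = 0.73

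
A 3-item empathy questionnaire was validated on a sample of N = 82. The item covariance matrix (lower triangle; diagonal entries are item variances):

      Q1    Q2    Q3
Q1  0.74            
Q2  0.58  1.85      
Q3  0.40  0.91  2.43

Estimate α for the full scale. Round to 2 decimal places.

α = 0.64

sum of item variances = 0.74 + 1.85 + 2.43 = 5.02
Sum of off-diagonal covariances = 1.89
σ²_total = 5.02 + 2 × 1.89 = 8.80
α = (k/(k−1))·(1 − sum of item variances/σ²_total) = (3/2)·(1 − 5.02/8.80) = 0.64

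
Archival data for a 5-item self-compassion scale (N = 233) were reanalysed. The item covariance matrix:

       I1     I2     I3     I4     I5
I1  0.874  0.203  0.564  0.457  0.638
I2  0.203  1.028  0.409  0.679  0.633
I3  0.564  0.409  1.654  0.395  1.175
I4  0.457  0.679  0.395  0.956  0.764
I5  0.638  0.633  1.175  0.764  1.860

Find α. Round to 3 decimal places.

Σσ²ᵢ = 0.874 + 1.028 + 1.654 + 0.956 + 1.860 = 6.372
Σ_{i<j} σ_ij = 5.917
total variance = 6.372 + 2 × 5.917 = 18.206
α = (k/(k−1))·(1 − Σσ²ᵢ/total variance) = (5/4)·(1 − 6.372/18.206) = 0.813

α = 0.813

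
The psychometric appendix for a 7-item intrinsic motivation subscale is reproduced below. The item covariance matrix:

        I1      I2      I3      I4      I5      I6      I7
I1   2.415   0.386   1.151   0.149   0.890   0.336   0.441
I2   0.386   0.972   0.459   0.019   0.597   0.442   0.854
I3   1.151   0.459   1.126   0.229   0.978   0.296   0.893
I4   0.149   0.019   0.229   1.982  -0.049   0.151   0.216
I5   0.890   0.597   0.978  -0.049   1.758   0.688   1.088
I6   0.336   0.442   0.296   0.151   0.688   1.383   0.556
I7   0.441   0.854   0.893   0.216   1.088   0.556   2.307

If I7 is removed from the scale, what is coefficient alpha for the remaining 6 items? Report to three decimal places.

Remaining items: I1, I2, I3, I4, I5, I6 (k = 6).
Σσ²ᵢ = 2.415 + 0.972 + 1.126 + 1.982 + 1.758 + 1.383 = 9.636
σ²_T = 9.636 + 2 × 6.722 = 23.080
α (item deleted) = (6/5)·(1 − 9.636/23.080) = 0.699

coefficient alpha = 0.699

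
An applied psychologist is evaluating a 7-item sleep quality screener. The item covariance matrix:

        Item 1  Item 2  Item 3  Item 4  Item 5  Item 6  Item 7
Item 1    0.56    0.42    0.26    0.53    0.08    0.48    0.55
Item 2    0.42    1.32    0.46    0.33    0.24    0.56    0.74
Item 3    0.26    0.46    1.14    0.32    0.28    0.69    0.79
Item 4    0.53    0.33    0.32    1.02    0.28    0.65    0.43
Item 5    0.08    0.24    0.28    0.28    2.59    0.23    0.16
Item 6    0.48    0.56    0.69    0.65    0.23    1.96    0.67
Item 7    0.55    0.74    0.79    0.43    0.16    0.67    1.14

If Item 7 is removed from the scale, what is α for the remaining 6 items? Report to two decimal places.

Remaining items: Item 1, Item 2, Item 3, Item 4, Item 5, Item 6 (k = 6).
Σσ²ᵢ = 0.56 + 1.32 + 1.14 + 1.02 + 2.59 + 1.96 = 8.59
σ²_total = 8.59 + 2 × 5.81 = 20.21
α (item deleted) = (6/5)·(1 − 8.59/20.21) = 0.69

α = 0.69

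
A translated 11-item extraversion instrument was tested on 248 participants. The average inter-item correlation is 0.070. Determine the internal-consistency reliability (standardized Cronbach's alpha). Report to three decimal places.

α = 0.453

Standardized α = k·r̄ / (1 + (k−1)·r̄) = 11 × 0.070 / (1 + 10 × 0.070)
  = 0.7700 / 1.7000 = 0.453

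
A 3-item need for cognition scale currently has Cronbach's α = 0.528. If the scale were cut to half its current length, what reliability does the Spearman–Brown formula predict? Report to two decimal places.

predicted reliability = 0.36

Length factor m = 1/2
α' = m·α / (1 − (1−m)·α)
   = 1/2 × 0.528 / (1 − (1 − 1/2) × 0.528)
   = 0.2640 / 0.7360 = 0.36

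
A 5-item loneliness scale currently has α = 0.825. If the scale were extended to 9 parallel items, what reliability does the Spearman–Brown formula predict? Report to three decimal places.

Length factor m = 9/5 = 1.8000
α' = m·α / (1 + (m−1)·α)
   = 9/5 × 0.825 / (1 + (9/5 − 1) × 0.825)
   = 1.4850 / 1.6600 = 0.895

predicted reliability = 0.895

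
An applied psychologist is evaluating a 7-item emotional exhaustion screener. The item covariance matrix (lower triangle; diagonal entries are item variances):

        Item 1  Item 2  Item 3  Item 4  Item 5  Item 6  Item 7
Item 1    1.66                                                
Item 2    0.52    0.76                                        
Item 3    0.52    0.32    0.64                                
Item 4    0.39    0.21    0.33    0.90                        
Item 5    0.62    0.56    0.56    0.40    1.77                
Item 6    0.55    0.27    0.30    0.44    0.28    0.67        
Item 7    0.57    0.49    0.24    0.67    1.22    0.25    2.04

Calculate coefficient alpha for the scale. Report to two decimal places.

α = 0.81

sum of item variances = 1.66 + 0.76 + 0.64 + 0.90 + 1.77 + 0.67 + 2.04 = 8.44
Σ_{i<j} σ_ij = 9.71
σ²_T = 8.44 + 2 × 9.71 = 27.86
α = (k/(k−1))·(1 − sum of item variances/σ²_T) = (7/6)·(1 − 8.44/27.86) = 0.81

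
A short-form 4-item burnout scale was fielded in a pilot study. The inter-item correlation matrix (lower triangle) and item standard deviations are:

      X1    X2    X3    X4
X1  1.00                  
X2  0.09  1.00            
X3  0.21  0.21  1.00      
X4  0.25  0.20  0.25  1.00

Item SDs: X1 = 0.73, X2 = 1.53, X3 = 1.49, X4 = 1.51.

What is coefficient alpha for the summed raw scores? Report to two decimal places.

coefficient alpha = 0.48

Σσ²ᵢ = 0.73² + 1.53² + 1.49² + 1.51² = 7.3740
Covariances σ_ij = r_ij · s_i · s_j:
  σ(X1,X2) = 0.09 × 0.73 × 1.53 = 0.1005
  σ(X1,X3) = 0.21 × 0.73 × 1.49 = 0.2284
  σ(X1,X4) = 0.25 × 0.73 × 1.51 = 0.2756
  σ(X2,X3) = 0.21 × 1.53 × 1.49 = 0.4787
  σ(X2,X4) = 0.20 × 1.53 × 1.51 = 0.4621
  σ(X3,X4) = 0.25 × 1.49 × 1.51 = 0.5625
σ²_T = Σσ²ᵢ + 2·Σσ_ij = 7.3740 + 2 × 2.1078 = 11.5896
α = (4/3)·(1 − 7.3740/11.5896) = 0.48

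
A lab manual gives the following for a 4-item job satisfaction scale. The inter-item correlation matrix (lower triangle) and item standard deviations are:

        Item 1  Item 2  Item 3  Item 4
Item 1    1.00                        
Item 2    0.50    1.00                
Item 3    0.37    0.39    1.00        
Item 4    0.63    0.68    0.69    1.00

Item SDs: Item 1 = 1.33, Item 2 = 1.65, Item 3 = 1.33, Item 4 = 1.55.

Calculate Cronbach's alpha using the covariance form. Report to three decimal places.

Cronbach's alpha = 0.827

Σσ²ᵢ = 1.33² + 1.65² + 1.33² + 1.55² = 8.6628
Covariances σ_ij = r_ij · s_i · s_j:
  σ(Item 1,Item 2) = 0.50 × 1.33 × 1.65 = 1.0973
  σ(Item 1,Item 3) = 0.37 × 1.33 × 1.33 = 0.6545
  σ(Item 1,Item 4) = 0.63 × 1.33 × 1.55 = 1.2987
  σ(Item 2,Item 3) = 0.39 × 1.65 × 1.33 = 0.8559
  σ(Item 2,Item 4) = 0.68 × 1.65 × 1.55 = 1.7391
  σ(Item 3,Item 4) = 0.69 × 1.33 × 1.55 = 1.4224
σ²_T = Σσ²ᵢ + 2·Σσ_ij = 8.6628 + 2 × 7.0679 = 22.7986
α = (4/3)·(1 − 8.6628/22.7986) = 0.827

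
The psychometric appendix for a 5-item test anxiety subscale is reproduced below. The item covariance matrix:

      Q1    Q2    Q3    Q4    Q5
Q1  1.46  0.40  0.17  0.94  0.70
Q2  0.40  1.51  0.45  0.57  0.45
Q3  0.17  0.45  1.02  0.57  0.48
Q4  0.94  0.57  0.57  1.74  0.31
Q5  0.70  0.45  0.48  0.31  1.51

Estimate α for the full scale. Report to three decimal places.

α = 0.727

ΣVar(i) = 1.46 + 1.51 + 1.02 + 1.74 + 1.51 = 7.24
Sum of off-diagonal covariances = 5.04
σ²_T = 7.24 + 2 × 5.04 = 17.32
α = (k/(k−1))·(1 − ΣVar(i)/σ²_T) = (5/4)·(1 − 7.24/17.32) = 0.727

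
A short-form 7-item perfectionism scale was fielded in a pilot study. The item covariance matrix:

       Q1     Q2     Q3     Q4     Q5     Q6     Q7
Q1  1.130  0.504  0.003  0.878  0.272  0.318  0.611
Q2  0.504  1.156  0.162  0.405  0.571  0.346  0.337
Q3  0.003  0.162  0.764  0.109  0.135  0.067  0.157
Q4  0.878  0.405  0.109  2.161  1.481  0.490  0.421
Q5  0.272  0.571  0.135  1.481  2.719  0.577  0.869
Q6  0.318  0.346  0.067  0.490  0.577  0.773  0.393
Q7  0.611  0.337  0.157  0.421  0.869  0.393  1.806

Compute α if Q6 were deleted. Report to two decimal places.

α = 0.70

Remaining items: Q1, Q2, Q3, Q4, Q5, Q7 (k = 6).
ΣVar(i) = 1.130 + 1.156 + 0.764 + 2.161 + 2.719 + 1.806 = 9.736
Var(T) = 9.736 + 2 × 6.915 = 23.566
α (item deleted) = (6/5)·(1 − 9.736/23.566) = 0.70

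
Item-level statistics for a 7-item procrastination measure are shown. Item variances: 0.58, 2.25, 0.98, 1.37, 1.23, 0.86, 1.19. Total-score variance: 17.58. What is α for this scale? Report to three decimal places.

ΣVar(i) = 0.58 + 2.25 + 0.98 + 1.37 + 1.23 + 0.86 + 1.19 = 8.46
α = (k/(k−1))·(1 − ΣVar(i)/Var(T)) = (7/6)·(1 − 8.46/17.58) = 0.605

α = 0.605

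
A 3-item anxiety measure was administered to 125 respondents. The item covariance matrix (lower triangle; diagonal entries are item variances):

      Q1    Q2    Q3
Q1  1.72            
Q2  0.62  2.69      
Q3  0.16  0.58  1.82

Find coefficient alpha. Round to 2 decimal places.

coefficient alpha = 0.46

Σσ²ᵢ = 1.72 + 2.69 + 1.82 = 6.23
Sum of off-diagonal covariances = 1.36
σ²_total = 6.23 + 2 × 1.36 = 8.95
α = (k/(k−1))·(1 − Σσ²ᵢ/σ²_total) = (3/2)·(1 − 6.23/8.95) = 0.46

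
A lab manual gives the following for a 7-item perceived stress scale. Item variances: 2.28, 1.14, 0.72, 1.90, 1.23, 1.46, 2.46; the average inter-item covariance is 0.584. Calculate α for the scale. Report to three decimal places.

Σσ²ᵢ = 2.28 + 1.14 + 0.72 + 1.90 + 1.23 + 1.46 + 2.46 = 11.19
Sum of the 21 distinct covariances = 21 × 0.584 = 12.264
Var(T) = Σσ²ᵢ + 2·Σcov = 11.19 + 2 × 12.264 = 35.718
α = (7/6)·(1 − 11.19/35.718) = 0.801

α = 0.801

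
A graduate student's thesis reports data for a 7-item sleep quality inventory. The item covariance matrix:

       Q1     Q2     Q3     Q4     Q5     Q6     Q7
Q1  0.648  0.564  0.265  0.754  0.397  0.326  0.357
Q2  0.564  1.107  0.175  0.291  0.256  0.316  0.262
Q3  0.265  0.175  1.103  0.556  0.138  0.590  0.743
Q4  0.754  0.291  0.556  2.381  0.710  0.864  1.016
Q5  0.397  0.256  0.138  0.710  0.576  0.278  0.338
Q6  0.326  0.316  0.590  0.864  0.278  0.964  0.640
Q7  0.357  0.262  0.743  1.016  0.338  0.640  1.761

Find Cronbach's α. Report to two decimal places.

Σσᵢ² = 0.648 + 1.107 + 1.103 + 2.381 + 0.576 + 0.964 + 1.761 = 8.540
Sum of the distinct covariances = 9.836
Var(T) = 8.540 + 2 × 9.836 = 28.212
α = (k/(k−1))·(1 − Σσᵢ²/Var(T)) = (7/6)·(1 − 8.540/28.212) = 0.81

Cronbach's α = 0.81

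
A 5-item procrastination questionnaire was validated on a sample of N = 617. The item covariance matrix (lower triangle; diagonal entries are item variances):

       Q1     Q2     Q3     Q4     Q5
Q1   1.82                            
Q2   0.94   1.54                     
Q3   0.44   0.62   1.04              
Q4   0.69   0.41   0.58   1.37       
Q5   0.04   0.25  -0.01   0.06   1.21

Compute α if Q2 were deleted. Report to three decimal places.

Remaining items: Q1, Q3, Q4, Q5 (k = 4).
Σσᵢ² = 1.82 + 1.04 + 1.37 + 1.21 = 5.44
σ²_total = 5.44 + 2 × 1.80 = 9.04
α (item deleted) = (4/3)·(1 − 5.44/9.04) = 0.531

α = 0.531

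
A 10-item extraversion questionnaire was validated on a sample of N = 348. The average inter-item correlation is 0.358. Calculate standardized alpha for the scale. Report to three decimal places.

Standardized α = k·r̄ / (1 + (k−1)·r̄) = 10 × 0.358 / (1 + 9 × 0.358)
  = 3.5800 / 4.2220 = 0.848

α = 0.848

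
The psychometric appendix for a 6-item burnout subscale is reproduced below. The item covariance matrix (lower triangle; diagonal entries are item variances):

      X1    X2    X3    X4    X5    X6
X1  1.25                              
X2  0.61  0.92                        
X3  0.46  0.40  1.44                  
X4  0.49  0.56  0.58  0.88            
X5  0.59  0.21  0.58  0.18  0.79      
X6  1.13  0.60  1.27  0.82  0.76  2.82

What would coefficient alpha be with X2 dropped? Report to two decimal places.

Remaining items: X1, X3, X4, X5, X6 (k = 5).
Σσᵢ² = 1.25 + 1.44 + 0.88 + 0.79 + 2.82 = 7.18
total variance = 7.18 + 2 × 6.86 = 20.90
α (item deleted) = (5/4)·(1 − 7.18/20.90) = 0.82

coefficient alpha = 0.82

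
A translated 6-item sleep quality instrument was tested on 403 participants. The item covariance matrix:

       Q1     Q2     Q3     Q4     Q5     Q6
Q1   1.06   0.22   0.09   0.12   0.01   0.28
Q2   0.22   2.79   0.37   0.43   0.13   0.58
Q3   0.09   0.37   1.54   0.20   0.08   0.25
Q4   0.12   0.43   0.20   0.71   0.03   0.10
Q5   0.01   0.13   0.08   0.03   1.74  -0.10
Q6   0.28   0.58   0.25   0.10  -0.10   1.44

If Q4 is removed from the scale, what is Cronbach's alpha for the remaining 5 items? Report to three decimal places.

α = 0.385

Remaining items: Q1, Q2, Q3, Q5, Q6 (k = 5).
Σσᵢ² = 1.06 + 2.79 + 1.54 + 1.74 + 1.44 = 8.57
σ²_T = 8.57 + 2 × 1.91 = 12.39
α (item deleted) = (5/4)·(1 − 8.57/12.39) = 0.385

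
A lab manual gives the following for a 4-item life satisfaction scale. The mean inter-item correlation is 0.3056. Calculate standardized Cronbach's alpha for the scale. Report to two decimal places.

Standardized α = k·r̄ / (1 + (k−1)·r̄) = 4 × 0.3056 / (1 + 3 × 0.3056)
  = 1.2224 / 1.9168 = 0.64

α = 0.64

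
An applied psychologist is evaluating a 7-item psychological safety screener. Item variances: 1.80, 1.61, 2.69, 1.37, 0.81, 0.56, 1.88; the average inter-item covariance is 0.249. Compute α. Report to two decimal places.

ΣVar(i) = 1.80 + 1.61 + 2.69 + 1.37 + 0.81 + 0.56 + 1.88 = 10.72
Sum of the 21 distinct covariances = 21 × 0.249 = 5.229
total variance = ΣVar(i) + 2·Σcov = 10.72 + 2 × 5.229 = 21.178
α = (7/6)·(1 − 10.72/21.178) = 0.58

α = 0.58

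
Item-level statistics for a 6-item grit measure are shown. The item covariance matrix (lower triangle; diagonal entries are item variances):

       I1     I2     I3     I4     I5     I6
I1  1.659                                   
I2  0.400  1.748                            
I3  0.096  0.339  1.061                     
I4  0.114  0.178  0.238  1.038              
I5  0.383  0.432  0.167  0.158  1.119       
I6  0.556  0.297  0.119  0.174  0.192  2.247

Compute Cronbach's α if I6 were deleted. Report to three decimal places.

Remaining items: I1, I2, I3, I4, I5 (k = 5).
sum of item variances = 1.659 + 1.748 + 1.061 + 1.038 + 1.119 = 6.625
σ²_T = 6.625 + 2 × 2.505 = 11.635
α (item deleted) = (5/4)·(1 − 6.625/11.635) = 0.538

Cronbach's α = 0.538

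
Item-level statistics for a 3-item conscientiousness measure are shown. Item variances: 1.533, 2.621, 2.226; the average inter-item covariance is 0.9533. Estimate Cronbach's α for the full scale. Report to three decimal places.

ΣVar(i) = 1.533 + 2.621 + 2.226 = 6.380
Sum of the 3 distinct covariances = 3 × 0.9533 = 2.8599
σ²_total = ΣVar(i) + 2·Σcov = 6.380 + 2 × 2.8599 = 12.0998
α = (3/2)·(1 − 6.380/12.0998) = 0.709

α = 0.709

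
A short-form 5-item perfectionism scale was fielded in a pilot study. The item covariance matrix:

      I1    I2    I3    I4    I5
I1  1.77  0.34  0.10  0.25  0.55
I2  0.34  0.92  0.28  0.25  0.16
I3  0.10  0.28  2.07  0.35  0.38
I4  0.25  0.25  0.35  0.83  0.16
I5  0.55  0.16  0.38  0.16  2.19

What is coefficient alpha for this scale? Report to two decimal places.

α = 0.53

Σσ²ᵢ = 1.77 + 0.92 + 2.07 + 0.83 + 2.19 = 7.78
Σ_{i<j} σ_ij = 2.82
σ²_T = 7.78 + 2 × 2.82 = 13.42
α = (k/(k−1))·(1 − Σσ²ᵢ/σ²_T) = (5/4)·(1 − 7.78/13.42) = 0.53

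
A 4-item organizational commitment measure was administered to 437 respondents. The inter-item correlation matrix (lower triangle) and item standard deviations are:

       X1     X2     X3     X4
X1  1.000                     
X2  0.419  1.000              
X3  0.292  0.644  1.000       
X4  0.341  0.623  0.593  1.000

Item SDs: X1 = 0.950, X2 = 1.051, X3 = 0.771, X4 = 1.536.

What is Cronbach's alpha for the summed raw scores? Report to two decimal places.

Σσ²ᵢ = 0.950² + 1.051² + 0.771² + 1.536² = 4.9608
Covariances σ_ij = r_ij · s_i · s_j:
  σ(X1,X2) = 0.419 × 0.950 × 1.051 = 0.4184
  σ(X1,X3) = 0.292 × 0.950 × 0.771 = 0.2139
  σ(X1,X4) = 0.341 × 0.950 × 1.536 = 0.4976
  σ(X2,X3) = 0.644 × 1.051 × 0.771 = 0.5218
  σ(X2,X4) = 0.623 × 1.051 × 1.536 = 1.0057
  σ(X3,X4) = 0.593 × 0.771 × 1.536 = 0.7023
σ²_T = Σσ²ᵢ + 2·Σσ_ij = 4.9608 + 2 × 3.3597 = 11.6802
α = (4/3)·(1 − 4.9608/11.6802) = 0.77

Cronbach's alpha = 0.77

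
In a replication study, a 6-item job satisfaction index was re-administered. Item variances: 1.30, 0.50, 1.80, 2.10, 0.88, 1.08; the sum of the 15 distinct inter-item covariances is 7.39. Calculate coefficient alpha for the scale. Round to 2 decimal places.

coefficient alpha = 0.79

Σσ²ᵢ = 1.30 + 0.50 + 1.80 + 2.10 + 0.88 + 1.08 = 7.66
Sum of distinct covariances = 7.39
σ²_total = Σσ²ᵢ + 2·Σcov = 7.66 + 2 × 7.39 = 22.44
α = (6/5)·(1 − 7.66/22.44) = 0.79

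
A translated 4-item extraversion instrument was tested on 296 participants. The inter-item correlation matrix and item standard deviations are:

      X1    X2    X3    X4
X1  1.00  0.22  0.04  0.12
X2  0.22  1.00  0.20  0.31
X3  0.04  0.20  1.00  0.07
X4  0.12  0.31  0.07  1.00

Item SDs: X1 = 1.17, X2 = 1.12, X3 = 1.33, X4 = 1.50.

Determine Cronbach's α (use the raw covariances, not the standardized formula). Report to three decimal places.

α = 0.419

Σσ²ᵢ = 1.17² + 1.12² + 1.33² + 1.50² = 6.6422
Covariances σ_ij = r_ij · s_i · s_j:
  σ(X1,X2) = 0.22 × 1.17 × 1.12 = 0.2883
  σ(X1,X3) = 0.04 × 1.17 × 1.33 = 0.0622
  σ(X1,X4) = 0.12 × 1.17 × 1.50 = 0.2106
  σ(X2,X3) = 0.20 × 1.12 × 1.33 = 0.2979
  σ(X2,X4) = 0.31 × 1.12 × 1.50 = 0.5208
  σ(X3,X4) = 0.07 × 1.33 × 1.50 = 0.1397
σ²_T = Σσ²ᵢ + 2·Σσ_ij = 6.6422 + 2 × 1.5195 = 9.6812
α = (4/3)·(1 − 6.6422/9.6812) = 0.419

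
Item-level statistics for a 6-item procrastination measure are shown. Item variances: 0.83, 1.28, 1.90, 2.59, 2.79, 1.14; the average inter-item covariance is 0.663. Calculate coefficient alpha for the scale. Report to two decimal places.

sum of item variances = 0.83 + 1.28 + 1.90 + 2.59 + 2.79 + 1.14 = 10.53
Sum of the 15 distinct covariances = 15 × 0.663 = 9.945
σ²_T = sum of item variances + 2·Σcov = 10.53 + 2 × 9.945 = 30.420
α = (6/5)·(1 − 10.53/30.420) = 0.78

α = 0.78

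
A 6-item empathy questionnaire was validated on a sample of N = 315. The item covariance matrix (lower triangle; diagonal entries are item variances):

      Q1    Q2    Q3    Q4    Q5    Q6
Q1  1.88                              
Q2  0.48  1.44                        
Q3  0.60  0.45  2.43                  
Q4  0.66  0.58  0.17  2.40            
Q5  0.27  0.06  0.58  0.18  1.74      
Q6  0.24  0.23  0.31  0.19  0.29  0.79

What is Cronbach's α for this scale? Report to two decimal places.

Σσᵢ² = 1.88 + 1.44 + 2.43 + 2.40 + 1.74 + 0.79 = 10.68
Sum of the distinct covariances = 5.29
σ²_total = 10.68 + 2 × 5.29 = 21.26
α = (k/(k−1))·(1 − Σσᵢ²/σ²_total) = (6/5)·(1 − 10.68/21.26) = 0.60

Cronbach's α = 0.60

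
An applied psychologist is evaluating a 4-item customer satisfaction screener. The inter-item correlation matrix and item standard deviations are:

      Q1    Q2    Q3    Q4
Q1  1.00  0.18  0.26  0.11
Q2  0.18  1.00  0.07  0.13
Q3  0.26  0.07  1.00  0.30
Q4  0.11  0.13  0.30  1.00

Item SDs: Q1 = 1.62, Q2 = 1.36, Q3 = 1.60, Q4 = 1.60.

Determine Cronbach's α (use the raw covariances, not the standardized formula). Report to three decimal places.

Σσ²ᵢ = 1.62² + 1.36² + 1.60² + 1.60² = 9.5940
Covariances σ_ij = r_ij · s_i · s_j:
  σ(Q1,Q2) = 0.18 × 1.62 × 1.36 = 0.3966
  σ(Q1,Q3) = 0.26 × 1.62 × 1.60 = 0.6739
  σ(Q1,Q4) = 0.11 × 1.62 × 1.60 = 0.2851
  σ(Q2,Q3) = 0.07 × 1.36 × 1.60 = 0.1523
  σ(Q2,Q4) = 0.13 × 1.36 × 1.60 = 0.2829
  σ(Q3,Q4) = 0.30 × 1.60 × 1.60 = 0.7680
σ²_T = Σσ²ᵢ + 2·Σσ_ij = 9.5940 + 2 × 2.5588 = 14.7116
α = (4/3)·(1 − 9.5940/14.7116) = 0.464

α = 0.464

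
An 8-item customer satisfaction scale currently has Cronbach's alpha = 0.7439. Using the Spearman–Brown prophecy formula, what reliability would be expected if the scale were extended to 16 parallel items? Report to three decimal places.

predicted reliability = 0.853

Length factor m = 16/8 = 2.0000
α' = m·α / (1 + (m−1)·α)
   = 16/8 × 0.7439 / (1 + (16/8 − 1) × 0.7439)
   = 1.4878 / 1.7439 = 0.853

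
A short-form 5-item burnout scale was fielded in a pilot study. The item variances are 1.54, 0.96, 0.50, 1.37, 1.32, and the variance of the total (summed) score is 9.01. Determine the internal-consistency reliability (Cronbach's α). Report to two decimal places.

Cronbach's α = 0.46

ΣVar(i) = 1.54 + 0.96 + 0.50 + 1.37 + 1.32 = 5.69
α = (k/(k−1))·(1 − ΣVar(i)/Var(T)) = (5/4)·(1 − 5.69/9.01) = 0.46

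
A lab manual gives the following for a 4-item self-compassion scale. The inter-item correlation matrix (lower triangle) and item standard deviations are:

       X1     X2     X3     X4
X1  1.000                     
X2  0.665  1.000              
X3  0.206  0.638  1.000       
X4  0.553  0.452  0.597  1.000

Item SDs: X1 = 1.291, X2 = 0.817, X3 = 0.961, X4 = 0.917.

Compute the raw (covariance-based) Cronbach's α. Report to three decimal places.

α = 0.790

Σσ²ᵢ = 1.291² + 0.817² + 0.961² + 0.917² = 4.0986
Covariances σ_ij = r_ij · s_i · s_j:
  σ(X1,X2) = 0.665 × 1.291 × 0.817 = 0.7014
  σ(X1,X3) = 0.206 × 1.291 × 0.961 = 0.2556
  σ(X1,X4) = 0.553 × 1.291 × 0.917 = 0.6547
  σ(X2,X3) = 0.638 × 0.817 × 0.961 = 0.5009
  σ(X2,X4) = 0.452 × 0.817 × 0.917 = 0.3386
  σ(X3,X4) = 0.597 × 0.961 × 0.917 = 0.5261
σ²_T = Σσ²ᵢ + 2·Σσ_ij = 4.0986 + 2 × 2.9773 = 10.0532
α = (4/3)·(1 − 4.0986/10.0532) = 0.790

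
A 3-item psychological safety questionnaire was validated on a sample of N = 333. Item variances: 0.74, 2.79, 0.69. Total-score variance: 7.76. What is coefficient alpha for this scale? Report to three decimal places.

sum of item variances = 0.74 + 2.79 + 0.69 = 4.22
α = (k/(k−1))·(1 − sum of item variances/total variance) = (3/2)·(1 − 4.22/7.76) = 0.684

coefficient alpha = 0.684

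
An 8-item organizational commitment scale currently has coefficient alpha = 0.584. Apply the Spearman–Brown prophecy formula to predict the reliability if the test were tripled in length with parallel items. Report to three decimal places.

predicted reliability = 0.808

Length factor m = 3
α' = m·α / (1 + (m−1)·α)
   = 3 × 0.584 / (1 + (3 − 1) × 0.584)
   = 1.7520 / 2.1680 = 0.808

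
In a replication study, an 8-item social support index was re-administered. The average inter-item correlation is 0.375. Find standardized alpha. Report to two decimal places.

standardized alpha = 0.83

Standardized α = k·r̄ / (1 + (k−1)·r̄) = 8 × 0.375 / (1 + 7 × 0.375)
  = 3.0000 / 3.6250 = 0.83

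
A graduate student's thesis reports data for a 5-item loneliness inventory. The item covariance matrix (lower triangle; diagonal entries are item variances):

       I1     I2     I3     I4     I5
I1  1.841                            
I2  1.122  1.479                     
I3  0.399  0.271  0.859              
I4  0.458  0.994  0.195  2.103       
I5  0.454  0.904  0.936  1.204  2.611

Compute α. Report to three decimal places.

ΣVar(i) = 1.841 + 1.479 + 0.859 + 2.103 + 2.611 = 8.893
Σ_{i<j} σ_ij = 6.937
Var(T) = 8.893 + 2 × 6.937 = 22.767
α = (k/(k−1))·(1 − ΣVar(i)/Var(T)) = (5/4)·(1 − 8.893/22.767) = 0.762

α = 0.762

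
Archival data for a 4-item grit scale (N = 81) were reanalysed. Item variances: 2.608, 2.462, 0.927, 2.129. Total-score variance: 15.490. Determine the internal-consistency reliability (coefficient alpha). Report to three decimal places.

coefficient alpha = 0.634

Σσᵢ² = 2.608 + 2.462 + 0.927 + 2.129 = 8.126
α = (k/(k−1))·(1 − Σσᵢ²/Var(T)) = (4/3)·(1 − 8.126/15.490) = 0.634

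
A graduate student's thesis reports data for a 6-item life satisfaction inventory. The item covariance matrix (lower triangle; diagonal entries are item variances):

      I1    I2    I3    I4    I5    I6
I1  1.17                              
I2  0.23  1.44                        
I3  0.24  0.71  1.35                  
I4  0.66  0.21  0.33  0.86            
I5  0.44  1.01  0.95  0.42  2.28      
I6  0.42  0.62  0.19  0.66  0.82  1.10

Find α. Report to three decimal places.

α = 0.790

sum of item variances = 1.17 + 1.44 + 1.35 + 0.86 + 2.28 + 1.10 = 8.20
Σ_{i<j} σ_ij = 7.91
total variance = 8.20 + 2 × 7.91 = 24.02
α = (k/(k−1))·(1 − sum of item variances/total variance) = (6/5)·(1 − 8.20/24.02) = 0.790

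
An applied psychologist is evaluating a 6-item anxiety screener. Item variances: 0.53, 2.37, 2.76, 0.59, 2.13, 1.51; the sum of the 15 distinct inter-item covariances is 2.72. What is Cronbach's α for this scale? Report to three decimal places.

α = 0.426

ΣVar(i) = 0.53 + 2.37 + 2.76 + 0.59 + 2.13 + 1.51 = 9.89
Sum of distinct covariances = 2.72
Var(T) = ΣVar(i) + 2·Σcov = 9.89 + 2 × 2.72 = 15.33
α = (6/5)·(1 − 9.89/15.33) = 0.426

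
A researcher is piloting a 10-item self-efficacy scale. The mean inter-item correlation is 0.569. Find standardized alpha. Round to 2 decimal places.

Standardized α = k·r̄ / (1 + (k−1)·r̄) = 10 × 0.569 / (1 + 9 × 0.569)
  = 5.6900 / 6.1210 = 0.93

α = 0.93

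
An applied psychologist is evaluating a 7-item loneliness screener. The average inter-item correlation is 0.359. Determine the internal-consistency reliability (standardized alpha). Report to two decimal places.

Standardized α = k·r̄ / (1 + (k−1)·r̄) = 7 × 0.359 / (1 + 6 × 0.359)
  = 2.5130 / 3.1540 = 0.80

α = 0.80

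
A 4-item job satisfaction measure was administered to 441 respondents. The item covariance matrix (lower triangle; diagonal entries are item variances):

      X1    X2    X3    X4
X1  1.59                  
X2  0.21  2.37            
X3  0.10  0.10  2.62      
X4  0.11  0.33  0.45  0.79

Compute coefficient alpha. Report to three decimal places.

Σσᵢ² = 1.59 + 2.37 + 2.62 + 0.79 = 7.37
Sum of the distinct covariances = 1.30
total variance = 7.37 + 2 × 1.30 = 9.97
α = (k/(k−1))·(1 − Σσᵢ²/total variance) = (4/3)·(1 − 7.37/9.97) = 0.348

α = 0.348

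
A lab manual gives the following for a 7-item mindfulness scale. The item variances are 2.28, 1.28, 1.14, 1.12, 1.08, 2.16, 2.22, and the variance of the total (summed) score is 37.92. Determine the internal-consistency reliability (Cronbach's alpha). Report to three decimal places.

α = 0.820

Σσ²ᵢ = 2.28 + 1.28 + 1.14 + 1.12 + 1.08 + 2.16 + 2.22 = 11.28
α = (k/(k−1))·(1 − Σσ²ᵢ/σ²_T) = (7/6)·(1 − 11.28/37.92) = 0.820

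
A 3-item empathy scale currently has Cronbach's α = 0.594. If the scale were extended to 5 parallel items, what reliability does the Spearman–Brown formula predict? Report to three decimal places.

Length factor m = 5/3 = 1.6667
α' = m·α / (1 + (m−1)·α)
   = 5/3 × 0.594 / (1 + (5/3 − 1) × 0.594)
   = 0.9900 / 1.3960 = 0.709

predicted reliability = 0.709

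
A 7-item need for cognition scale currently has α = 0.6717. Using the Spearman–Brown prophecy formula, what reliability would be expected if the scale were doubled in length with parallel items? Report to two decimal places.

predicted reliability = 0.80

Length factor m = 2
α' = m·α / (1 + (m−1)·α)
   = 2 × 0.6717 / (1 + (2 − 1) × 0.6717)
   = 1.3434 / 1.6717 = 0.80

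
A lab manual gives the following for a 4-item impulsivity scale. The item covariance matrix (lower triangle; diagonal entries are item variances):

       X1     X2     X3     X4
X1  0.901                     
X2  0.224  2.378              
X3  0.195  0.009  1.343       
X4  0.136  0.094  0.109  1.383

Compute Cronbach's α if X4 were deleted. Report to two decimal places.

α = 0.23

Remaining items: X1, X2, X3 (k = 3).
ΣVar(i) = 0.901 + 2.378 + 1.343 = 4.622
total variance = 4.622 + 2 × 0.428 = 5.478
α (item deleted) = (3/2)·(1 − 4.622/5.478) = 0.23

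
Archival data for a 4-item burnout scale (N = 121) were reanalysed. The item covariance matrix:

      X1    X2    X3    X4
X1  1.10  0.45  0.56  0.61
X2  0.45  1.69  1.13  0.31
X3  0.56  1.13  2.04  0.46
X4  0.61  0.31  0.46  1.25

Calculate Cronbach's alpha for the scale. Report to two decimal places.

α = 0.72

sum of item variances = 1.10 + 1.69 + 2.04 + 1.25 = 6.08
Sum of the distinct covariances = 3.52
σ²_T = 6.08 + 2 × 3.52 = 13.12
α = (k/(k−1))·(1 − sum of item variances/σ²_T) = (4/3)·(1 − 6.08/13.12) = 0.72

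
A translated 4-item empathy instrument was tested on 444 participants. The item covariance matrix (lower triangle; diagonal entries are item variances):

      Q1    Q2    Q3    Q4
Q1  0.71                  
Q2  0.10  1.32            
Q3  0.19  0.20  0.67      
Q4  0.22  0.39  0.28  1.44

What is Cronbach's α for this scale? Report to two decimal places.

α = 0.53

ΣVar(i) = 0.71 + 1.32 + 0.67 + 1.44 = 4.14
Sum of the distinct covariances = 1.38
σ²_total = 4.14 + 2 × 1.38 = 6.90
α = (k/(k−1))·(1 − ΣVar(i)/σ²_total) = (4/3)·(1 − 4.14/6.90) = 0.53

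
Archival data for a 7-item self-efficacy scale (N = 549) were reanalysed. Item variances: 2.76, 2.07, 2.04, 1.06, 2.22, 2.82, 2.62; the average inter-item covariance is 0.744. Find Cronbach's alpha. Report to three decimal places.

α = 0.778

sum of item variances = 2.76 + 2.07 + 2.04 + 1.06 + 2.22 + 2.82 + 2.62 = 15.59
Sum of the 21 distinct covariances = 21 × 0.744 = 15.624
σ²_T = sum of item variances + 2·Σcov = 15.59 + 2 × 15.624 = 46.838
α = (7/6)·(1 − 15.59/46.838) = 0.778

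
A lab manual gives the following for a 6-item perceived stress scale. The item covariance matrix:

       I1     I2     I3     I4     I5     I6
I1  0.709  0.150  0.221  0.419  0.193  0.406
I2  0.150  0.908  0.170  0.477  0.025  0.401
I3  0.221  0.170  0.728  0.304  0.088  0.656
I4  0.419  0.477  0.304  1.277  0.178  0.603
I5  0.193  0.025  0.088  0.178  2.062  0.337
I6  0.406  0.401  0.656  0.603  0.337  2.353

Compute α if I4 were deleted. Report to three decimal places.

Remaining items: I1, I2, I3, I5, I6 (k = 5).
Σσᵢ² = 0.709 + 0.908 + 0.728 + 2.062 + 2.353 = 6.760
total variance = 6.760 + 2 × 2.647 = 12.054
α (item deleted) = (5/4)·(1 − 6.760/12.054) = 0.549

α = 0.549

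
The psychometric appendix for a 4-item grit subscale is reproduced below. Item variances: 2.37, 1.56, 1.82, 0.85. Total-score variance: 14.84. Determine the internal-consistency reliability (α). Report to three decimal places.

Σσ²ᵢ = 2.37 + 1.56 + 1.82 + 0.85 = 6.60
α = (k/(k−1))·(1 − Σσ²ᵢ/total variance) = (4/3)·(1 − 6.60/14.84) = 0.740

α = 0.740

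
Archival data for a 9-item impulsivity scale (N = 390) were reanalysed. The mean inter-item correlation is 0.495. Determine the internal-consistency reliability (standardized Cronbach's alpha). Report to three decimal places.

Standardized α = k·r̄ / (1 + (k−1)·r̄) = 9 × 0.495 / (1 + 8 × 0.495)
  = 4.4550 / 4.9600 = 0.898

standardized Cronbach's alpha = 0.898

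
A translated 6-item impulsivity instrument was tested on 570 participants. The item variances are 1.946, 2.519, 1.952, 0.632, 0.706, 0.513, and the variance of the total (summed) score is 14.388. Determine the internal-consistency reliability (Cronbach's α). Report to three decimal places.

Σσᵢ² = 1.946 + 2.519 + 1.952 + 0.632 + 0.706 + 0.513 = 8.268
α = (k/(k−1))·(1 − Σσᵢ²/σ²_total) = (6/5)·(1 − 8.268/14.388) = 0.510

α = 0.510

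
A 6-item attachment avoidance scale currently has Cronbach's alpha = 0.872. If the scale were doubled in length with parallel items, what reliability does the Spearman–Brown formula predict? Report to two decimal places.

Length factor m = 2
α' = m·α / (1 + (m−1)·α)
   = 2 × 0.872 / (1 + (2 − 1) × 0.872)
   = 1.7440 / 1.8720 = 0.93

predicted reliability = 0.93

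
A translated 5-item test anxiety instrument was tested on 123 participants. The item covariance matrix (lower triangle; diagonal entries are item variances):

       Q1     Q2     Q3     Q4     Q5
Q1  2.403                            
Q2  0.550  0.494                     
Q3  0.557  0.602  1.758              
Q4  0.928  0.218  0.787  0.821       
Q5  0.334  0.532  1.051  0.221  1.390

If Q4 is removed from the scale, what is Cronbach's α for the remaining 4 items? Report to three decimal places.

Remaining items: Q1, Q2, Q3, Q5 (k = 4).
sum of item variances = 2.403 + 0.494 + 1.758 + 1.390 = 6.045
σ²_total = 6.045 + 2 × 3.626 = 13.297
α (item deleted) = (4/3)·(1 − 6.045/13.297) = 0.727

Cronbach's α = 0.727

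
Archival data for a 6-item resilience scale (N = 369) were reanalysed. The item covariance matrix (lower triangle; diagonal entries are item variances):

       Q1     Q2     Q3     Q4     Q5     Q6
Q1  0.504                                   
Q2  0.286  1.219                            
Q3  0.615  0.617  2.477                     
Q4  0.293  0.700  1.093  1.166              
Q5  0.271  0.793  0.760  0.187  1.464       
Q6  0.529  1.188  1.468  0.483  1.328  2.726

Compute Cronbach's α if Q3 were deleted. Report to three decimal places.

Remaining items: Q1, Q2, Q4, Q5, Q6 (k = 5).
sum of item variances = 0.504 + 1.219 + 1.166 + 1.464 + 2.726 = 7.079
σ²_T = 7.079 + 2 × 6.058 = 19.195
α (item deleted) = (5/4)·(1 − 7.079/19.195) = 0.789

α = 0.789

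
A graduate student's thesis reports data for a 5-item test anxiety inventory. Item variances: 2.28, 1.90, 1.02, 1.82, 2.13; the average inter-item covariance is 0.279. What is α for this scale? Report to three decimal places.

α = 0.474

Σσ²ᵢ = 2.28 + 1.90 + 1.02 + 1.82 + 2.13 = 9.15
Sum of the 10 distinct covariances = 10 × 0.279 = 2.790
σ²_total = Σσ²ᵢ + 2·Σcov = 9.15 + 2 × 2.790 = 14.730
α = (5/4)·(1 − 9.15/14.730) = 0.474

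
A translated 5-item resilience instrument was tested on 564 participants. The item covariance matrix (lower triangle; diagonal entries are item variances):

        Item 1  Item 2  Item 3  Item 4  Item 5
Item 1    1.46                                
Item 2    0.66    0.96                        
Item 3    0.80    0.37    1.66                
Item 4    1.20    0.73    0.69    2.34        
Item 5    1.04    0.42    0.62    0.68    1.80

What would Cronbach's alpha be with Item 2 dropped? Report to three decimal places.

Remaining items: Item 1, Item 3, Item 4, Item 5 (k = 4).
Σσ²ᵢ = 1.46 + 1.66 + 2.34 + 1.80 = 7.26
total variance = 7.26 + 2 × 5.03 = 17.32
α (item deleted) = (4/3)·(1 − 7.26/17.32) = 0.774

Cronbach's alpha = 0.774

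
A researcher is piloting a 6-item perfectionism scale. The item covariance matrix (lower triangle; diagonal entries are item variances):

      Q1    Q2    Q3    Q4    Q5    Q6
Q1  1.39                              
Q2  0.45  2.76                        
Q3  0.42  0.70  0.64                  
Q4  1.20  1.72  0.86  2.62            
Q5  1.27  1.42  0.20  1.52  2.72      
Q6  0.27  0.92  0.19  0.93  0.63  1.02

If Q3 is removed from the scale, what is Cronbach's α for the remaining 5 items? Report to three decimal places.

Remaining items: Q1, Q2, Q4, Q5, Q6 (k = 5).
ΣVar(i) = 1.39 + 2.76 + 2.62 + 2.72 + 1.02 = 10.51
σ²_T = 10.51 + 2 × 10.33 = 31.17
α (item deleted) = (5/4)·(1 − 10.51/31.17) = 0.829

Cronbach's α = 0.829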